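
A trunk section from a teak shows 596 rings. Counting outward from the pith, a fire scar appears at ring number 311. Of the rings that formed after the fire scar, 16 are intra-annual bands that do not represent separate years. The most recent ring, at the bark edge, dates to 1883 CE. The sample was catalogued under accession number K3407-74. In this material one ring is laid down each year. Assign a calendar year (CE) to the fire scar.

1614 CE

The fire scar sits at ring 311 from the pith, so 596 − 311 = 285 rings formed after it.
Removing the 16 false rings leaves 285 − 16 = 269 true rings beyond the fire scar.
Counting back 269 years from 1883 CE places the fire scar in 1883 − 269 = 1614 CE.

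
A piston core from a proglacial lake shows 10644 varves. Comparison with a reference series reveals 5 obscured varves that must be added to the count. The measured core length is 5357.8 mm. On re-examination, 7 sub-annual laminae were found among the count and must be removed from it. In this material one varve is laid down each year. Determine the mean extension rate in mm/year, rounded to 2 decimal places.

Correcting the raw count gives 10644 − 7 + 5 = 10642 true varves.
Extension rate ≈ 5357.8 / 10642 = 0.50 mm/year.

0.50 mm/year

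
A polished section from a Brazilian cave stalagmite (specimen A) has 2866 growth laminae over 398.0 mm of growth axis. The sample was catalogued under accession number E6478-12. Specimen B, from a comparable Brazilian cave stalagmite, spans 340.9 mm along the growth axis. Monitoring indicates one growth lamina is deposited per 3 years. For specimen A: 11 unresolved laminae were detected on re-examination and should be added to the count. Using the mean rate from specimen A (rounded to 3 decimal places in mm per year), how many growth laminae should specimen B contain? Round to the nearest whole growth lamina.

Specimen A: adjusted count: 2866 + 11 = 2877 growth laminae.
Specimen A: at 3 years per growth lamina, 2877 × 3 = 8631 years.
A: 398.0 mm over 8631 years gives 398.0 / 8631 ≈ 0.046 mm/yr.
For B, 340.9 / 0.046 = 7410.87 years; at 3 years per growth lamina that is 7410.87 / 3 ≈ 2470 growth laminae.

2470 growth laminae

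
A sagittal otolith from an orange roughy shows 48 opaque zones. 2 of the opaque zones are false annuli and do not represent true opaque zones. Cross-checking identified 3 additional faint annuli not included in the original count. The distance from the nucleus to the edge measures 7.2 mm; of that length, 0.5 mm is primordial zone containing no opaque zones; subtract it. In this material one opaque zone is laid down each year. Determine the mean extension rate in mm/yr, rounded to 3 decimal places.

0.137 mm/yr

True opaque zone count = 48 − 2 + 3 = 49.
Net length = 7.2 − 0.5 = 6.7 mm.
6.7 mm over 49 years gives 6.7 / 49 ≈ 0.137 mm/yr.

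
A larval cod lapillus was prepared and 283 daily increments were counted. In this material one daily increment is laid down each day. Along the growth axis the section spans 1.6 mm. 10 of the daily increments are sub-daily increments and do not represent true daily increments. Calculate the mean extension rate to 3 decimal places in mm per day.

Adjusted count: 283 − 10 = 273 daily increments.
1.6 mm over 273 days gives 1.6 / 273 ≈ 0.006 mm per day.

0.006 mm per day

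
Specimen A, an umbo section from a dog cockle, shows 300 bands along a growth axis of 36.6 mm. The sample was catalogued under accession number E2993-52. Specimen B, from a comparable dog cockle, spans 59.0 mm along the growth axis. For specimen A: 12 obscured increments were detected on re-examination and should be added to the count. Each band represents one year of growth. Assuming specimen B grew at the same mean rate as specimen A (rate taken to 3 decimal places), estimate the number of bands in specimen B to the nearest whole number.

Specimen A: correcting the raw count gives 300 + 12 = 312 true bands.
A: Mean rate = 36.6 mm / 312 years ≈ 0.117 mm per year.
For B, 59.0 / 0.117 = 504.27 years ≈ 504 bands.

504 bands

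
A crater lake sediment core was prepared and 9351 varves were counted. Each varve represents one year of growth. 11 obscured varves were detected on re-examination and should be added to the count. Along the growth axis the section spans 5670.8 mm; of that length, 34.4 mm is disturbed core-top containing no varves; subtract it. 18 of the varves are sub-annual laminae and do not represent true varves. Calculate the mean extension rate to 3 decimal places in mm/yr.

True varve count = 9351 − 18 + 11 = 9344.
Net length = 5670.8 − 34.4 = 5636.4 mm.
Extension rate ≈ 5636.4 / 9344 = 0.603 mm/yr.

0.603 mm/yr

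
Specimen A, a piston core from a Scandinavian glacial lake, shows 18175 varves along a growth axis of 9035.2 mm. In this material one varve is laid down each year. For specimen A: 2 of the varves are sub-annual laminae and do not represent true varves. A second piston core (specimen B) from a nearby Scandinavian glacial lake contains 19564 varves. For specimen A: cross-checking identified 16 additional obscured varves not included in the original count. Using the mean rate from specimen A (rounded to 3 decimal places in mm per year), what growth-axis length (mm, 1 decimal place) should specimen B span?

9723.3 mm

Specimen A: adjusted count: 18175 − 2 + 16 = 18189 varves.
A: Mean rate = 9035.2 mm / 18189 years ≈ 0.497 mm/yr.
Length of B = 0.497 × 19564 = 9723.3 mm.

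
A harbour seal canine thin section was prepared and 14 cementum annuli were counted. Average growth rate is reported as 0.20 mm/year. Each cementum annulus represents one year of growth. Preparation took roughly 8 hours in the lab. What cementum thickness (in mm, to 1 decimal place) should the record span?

2.8 mm

14 years of growth are recorded.
Predicted length = 0.20 mm/year × 14 years = 2.8 mm.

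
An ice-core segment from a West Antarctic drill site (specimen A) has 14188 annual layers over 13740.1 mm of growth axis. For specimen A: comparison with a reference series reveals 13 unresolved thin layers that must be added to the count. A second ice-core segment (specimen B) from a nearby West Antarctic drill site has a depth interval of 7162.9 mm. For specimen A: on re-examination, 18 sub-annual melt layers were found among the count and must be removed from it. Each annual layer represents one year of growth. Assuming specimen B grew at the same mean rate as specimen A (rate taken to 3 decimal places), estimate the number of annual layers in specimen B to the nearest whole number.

7392 annual layers

Specimen A: true annual layer count = 14188 − 18 + 13 = 14183.
A: 13740.1 mm over 14183 years gives 13740.1 / 14183 ≈ 0.969 mm/year.
Specimen B: 7162.9 mm / 0.969 mm per year = 7392.05 years ≈ 7392 annual layers.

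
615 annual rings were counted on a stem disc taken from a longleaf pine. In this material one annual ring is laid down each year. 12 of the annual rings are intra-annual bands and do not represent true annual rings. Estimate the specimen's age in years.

Correcting the raw count gives 615 − 12 = 603 true annual rings.
One annual ring per year makes the duration 603 years.

603 years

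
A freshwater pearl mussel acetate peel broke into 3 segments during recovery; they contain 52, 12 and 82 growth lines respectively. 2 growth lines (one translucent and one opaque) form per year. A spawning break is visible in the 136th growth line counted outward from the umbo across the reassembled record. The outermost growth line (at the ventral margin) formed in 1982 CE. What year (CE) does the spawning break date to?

Total growth lines = 52 + 12 + 82 = 146.
146 − 136 = 10 growth lines lie beyond the spawning break toward the ventral margin.
10 growth lines at 2 per year is 10 / 2 = 5 years.
The growth line at the ventral margin is 1982 CE, so the spawning break dates to 1982 − 5 = 1977 CE.

1977 CE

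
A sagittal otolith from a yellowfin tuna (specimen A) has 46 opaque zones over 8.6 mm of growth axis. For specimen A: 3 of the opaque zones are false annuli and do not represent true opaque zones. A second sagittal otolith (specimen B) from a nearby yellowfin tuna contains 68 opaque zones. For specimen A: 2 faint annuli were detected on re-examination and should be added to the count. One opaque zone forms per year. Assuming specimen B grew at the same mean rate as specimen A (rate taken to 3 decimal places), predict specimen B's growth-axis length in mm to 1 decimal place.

Specimen A: true opaque zone count = 46 − 3 + 2 = 45.
A: Mean rate = 8.6 mm / 45 years ≈ 0.191 mm per year.
B's length ≈ 0.191 × 68 = 13.0 mm.

13.0 mm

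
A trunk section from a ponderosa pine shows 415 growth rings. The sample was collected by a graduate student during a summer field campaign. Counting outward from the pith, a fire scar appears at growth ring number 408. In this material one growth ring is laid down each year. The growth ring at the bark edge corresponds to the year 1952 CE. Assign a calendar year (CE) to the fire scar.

The fire scar sits at growth ring 408 from the pith, so 415 − 408 = 7 growth rings formed after it.
Counting back 7 years from 1952 CE places the fire scar in 1952 − 7 = 1945 CE.

1945 CE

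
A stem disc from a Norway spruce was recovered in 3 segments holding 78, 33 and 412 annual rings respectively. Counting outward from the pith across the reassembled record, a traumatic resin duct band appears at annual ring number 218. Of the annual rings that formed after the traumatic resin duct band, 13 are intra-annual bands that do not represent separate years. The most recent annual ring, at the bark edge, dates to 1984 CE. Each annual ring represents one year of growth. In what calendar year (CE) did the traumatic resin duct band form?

1692 CE

Total annual rings = 78 + 33 + 412 = 523.
The traumatic resin duct band sits at annual ring 218 from the pith, so 523 − 218 = 305 annual rings formed after it.
Removing the 13 false annual rings leaves 305 − 13 = 292 true annual rings beyond the traumatic resin duct band.
1984 − 292 = 1692 CE.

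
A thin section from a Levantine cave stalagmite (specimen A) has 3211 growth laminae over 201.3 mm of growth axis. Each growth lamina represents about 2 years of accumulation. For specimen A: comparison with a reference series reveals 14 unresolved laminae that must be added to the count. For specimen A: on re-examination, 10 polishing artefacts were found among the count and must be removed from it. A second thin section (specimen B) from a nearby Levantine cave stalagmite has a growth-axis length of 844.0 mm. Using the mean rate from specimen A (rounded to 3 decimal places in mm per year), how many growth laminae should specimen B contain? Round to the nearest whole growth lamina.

Specimen A: after corrections the count is 3211 − 10 + 14 = 3215 growth laminae.
Specimen A: 3215 growth laminae at 2 years each span 3215 × 2 = 6430 years.
A: Mean rate = 201.3 mm / 6430 years ≈ 0.031 mm/yr.
For B, 844.0 / 0.031 = 27225.81 years; at 2 years per growth lamina that is 27225.81 / 2 ≈ 13613 growth laminae.

13613 growth laminae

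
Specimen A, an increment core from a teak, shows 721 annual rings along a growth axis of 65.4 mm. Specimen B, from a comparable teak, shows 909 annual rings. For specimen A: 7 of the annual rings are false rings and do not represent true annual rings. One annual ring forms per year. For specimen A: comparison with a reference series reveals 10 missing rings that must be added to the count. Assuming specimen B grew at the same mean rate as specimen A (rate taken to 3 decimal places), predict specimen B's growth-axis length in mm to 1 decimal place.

Specimen A: correcting the raw count gives 721 − 7 + 10 = 724 true annual rings.
A: Mean rate = 65.4 mm / 724 years ≈ 0.090 mm per year.
B's length ≈ 0.090 × 909 = 81.8 mm.

81.8 mm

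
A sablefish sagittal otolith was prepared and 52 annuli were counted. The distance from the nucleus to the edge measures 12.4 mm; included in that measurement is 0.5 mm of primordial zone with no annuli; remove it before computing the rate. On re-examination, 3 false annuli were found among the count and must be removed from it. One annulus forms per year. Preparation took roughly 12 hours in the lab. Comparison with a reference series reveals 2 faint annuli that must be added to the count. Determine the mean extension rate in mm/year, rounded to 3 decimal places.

Correcting the raw count gives 52 − 3 + 2 = 51 true annuli.
The growth record spans 12.4 − 0.5 = 11.9 mm.
Extension rate ≈ 11.9 / 51 = 0.233 mm/year.

0.233 mm/year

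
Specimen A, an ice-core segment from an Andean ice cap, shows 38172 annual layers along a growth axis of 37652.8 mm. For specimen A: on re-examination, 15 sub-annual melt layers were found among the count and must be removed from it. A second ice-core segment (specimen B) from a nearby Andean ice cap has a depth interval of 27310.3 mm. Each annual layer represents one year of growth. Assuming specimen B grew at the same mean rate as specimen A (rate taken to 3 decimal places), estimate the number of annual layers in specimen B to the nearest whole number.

Specimen A: after corrections the count is 38172 − 15 = 38157 annual layers.
A: Mean rate = 37652.8 mm / 38157 years ≈ 0.987 mm/year.
B spans 27310.3 / 0.987 = 27670.01 years ≈ 27670 annual layers.

27670 annual layers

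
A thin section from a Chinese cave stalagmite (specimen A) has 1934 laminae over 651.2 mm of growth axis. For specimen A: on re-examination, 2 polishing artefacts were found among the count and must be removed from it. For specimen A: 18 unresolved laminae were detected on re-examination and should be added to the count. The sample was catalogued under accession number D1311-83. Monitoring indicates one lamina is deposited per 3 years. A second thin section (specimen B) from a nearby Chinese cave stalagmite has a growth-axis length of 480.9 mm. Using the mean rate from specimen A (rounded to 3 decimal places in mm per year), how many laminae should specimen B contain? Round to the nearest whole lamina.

Specimen A: adjusted count: 1934 − 2 + 18 = 1950 laminae.
Specimen A: multiplying by 3 years per lamina: 1950 × 3 = 5850 years.
A: Mean rate = 651.2 mm / 5850 years ≈ 0.111 mm/year.
Specimen B: 480.9 mm / 0.111 mm per year = 4332.43 years; at 3 years per lamina that is 4332.43 / 3 ≈ 1444 laminae.

1444 laminae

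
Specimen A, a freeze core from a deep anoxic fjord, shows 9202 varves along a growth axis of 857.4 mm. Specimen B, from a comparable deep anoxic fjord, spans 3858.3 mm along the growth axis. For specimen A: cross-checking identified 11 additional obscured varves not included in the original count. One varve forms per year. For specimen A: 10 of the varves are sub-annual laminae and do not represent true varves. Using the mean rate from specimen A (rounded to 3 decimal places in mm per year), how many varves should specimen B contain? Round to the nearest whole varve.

41487 varves

Specimen A: after corrections the count is 9202 − 10 + 11 = 9203 varves.
A: Mean rate = 857.4 mm / 9203 years ≈ 0.093 mm per year.
Specimen B: 3858.3 mm / 0.093 mm per year = 41487.10 years ≈ 41487 varves.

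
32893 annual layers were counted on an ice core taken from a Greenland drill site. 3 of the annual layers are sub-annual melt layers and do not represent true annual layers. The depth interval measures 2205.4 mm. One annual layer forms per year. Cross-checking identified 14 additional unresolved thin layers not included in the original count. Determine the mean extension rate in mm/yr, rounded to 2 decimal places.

Adjusted count: 32893 − 3 + 14 = 32904 annual layers.
Extension rate ≈ 2205.4 / 32904 = 0.07 mm/yr.

0.07 mm/yr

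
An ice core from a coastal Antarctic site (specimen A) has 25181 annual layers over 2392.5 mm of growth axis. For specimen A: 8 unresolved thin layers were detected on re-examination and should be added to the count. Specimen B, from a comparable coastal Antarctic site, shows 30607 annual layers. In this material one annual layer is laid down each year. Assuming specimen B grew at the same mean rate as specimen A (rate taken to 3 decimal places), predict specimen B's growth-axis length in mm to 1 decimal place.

Specimen A: adjusted count: 25181 + 8 = 25189 annual layers.
A: Mean rate = 2392.5 mm / 25189 years ≈ 0.095 mm/yr.
B's length ≈ 0.095 × 30607 = 2907.7 mm.

2907.7 mm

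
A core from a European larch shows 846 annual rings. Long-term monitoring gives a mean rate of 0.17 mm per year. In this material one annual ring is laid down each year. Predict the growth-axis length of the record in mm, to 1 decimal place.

The record spans 846 years at 0.17 mm per year.
Predicted length = 0.17 mm/year × 846 years = 143.8 mm.

143.8 mm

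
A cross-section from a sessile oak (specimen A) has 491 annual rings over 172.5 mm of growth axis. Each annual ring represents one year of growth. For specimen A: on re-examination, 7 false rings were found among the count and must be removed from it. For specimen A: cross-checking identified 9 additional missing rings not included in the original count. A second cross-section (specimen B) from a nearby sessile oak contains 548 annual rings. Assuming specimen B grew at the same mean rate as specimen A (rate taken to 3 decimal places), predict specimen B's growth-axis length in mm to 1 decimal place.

Specimen A: adjusted count: 491 − 7 + 9 = 493 annual rings.
A: Extension rate ≈ 172.5 / 493 = 0.350 mm/year.
For B, 0.350 mm/year × 548 years = 191.8 mm.

191.8 mm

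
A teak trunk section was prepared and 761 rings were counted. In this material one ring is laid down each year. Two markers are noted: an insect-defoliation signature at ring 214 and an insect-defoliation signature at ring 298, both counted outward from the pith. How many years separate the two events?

84 yr

298 − 214 = 84 rings lie between the two events.
At one ring per year, 84 years elapsed between them.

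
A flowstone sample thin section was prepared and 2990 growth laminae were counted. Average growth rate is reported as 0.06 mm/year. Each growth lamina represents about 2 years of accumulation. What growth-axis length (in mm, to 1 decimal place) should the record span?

At 2 years per growth lamina, 2990 × 2 = 5980 years.
5980 years at 0.06 mm/year gives 0.06 × 5980 = 358.8 mm.

358.8 mm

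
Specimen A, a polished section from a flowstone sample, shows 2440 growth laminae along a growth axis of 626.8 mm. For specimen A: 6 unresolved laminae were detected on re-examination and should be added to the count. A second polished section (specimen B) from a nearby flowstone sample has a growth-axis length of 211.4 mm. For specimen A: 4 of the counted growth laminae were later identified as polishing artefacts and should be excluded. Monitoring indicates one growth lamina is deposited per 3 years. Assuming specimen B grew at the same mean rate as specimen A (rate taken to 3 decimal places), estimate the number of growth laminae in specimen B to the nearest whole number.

819 growth laminae

Specimen A: correcting the raw count gives 2440 − 4 + 6 = 2442 true growth laminae.
Specimen A: at 3 years per growth lamina, 2442 × 3 = 7326 years.
A: Mean rate = 626.8 mm / 7326 years ≈ 0.086 mm/year.
Specimen B: 211.4 mm / 0.086 mm per year = 2458.14 years; at 3 years per growth lamina that is 2458.14 / 3 ≈ 819 growth laminae.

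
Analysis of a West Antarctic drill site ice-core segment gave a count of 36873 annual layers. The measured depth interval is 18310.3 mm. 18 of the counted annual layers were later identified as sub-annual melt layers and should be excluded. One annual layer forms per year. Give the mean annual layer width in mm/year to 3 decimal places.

0.497 mm/year

Adjusted count: 36873 − 18 = 36855 annual layers.
Mean rate = 18310.3 mm / 36855 years ≈ 0.497 mm/year.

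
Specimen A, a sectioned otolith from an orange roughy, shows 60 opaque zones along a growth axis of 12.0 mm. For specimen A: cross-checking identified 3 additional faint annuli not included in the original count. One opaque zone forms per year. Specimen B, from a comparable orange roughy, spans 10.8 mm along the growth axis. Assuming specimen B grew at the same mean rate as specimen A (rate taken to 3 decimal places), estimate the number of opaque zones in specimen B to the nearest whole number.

57 opaque zones

Specimen A: true opaque zone count = 60 + 3 = 63.
A: Extension rate ≈ 12.0 / 63 = 0.190 mm/yr.
B spans 10.8 / 0.190 = 56.84 years ≈ 57 opaque zones.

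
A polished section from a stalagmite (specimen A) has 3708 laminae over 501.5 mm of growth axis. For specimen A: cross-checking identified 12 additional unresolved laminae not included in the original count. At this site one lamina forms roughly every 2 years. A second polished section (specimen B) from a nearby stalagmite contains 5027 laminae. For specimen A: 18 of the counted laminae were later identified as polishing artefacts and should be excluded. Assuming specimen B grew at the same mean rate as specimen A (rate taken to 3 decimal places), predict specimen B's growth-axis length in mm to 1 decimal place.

683.7 mm

Specimen A: after corrections the count is 3708 − 18 + 12 = 3702 laminae.
Specimen A: multiplying by 2 years per lamina: 3702 × 2 = 7404 years.
A: Extension rate ≈ 501.5 / 7404 = 0.068 mm/year.
Specimen B: multiplying by 2 years per lamina: 5027 × 2 = 10054 years. For B, 0.068 mm/year × 10054 years = 683.7 mm.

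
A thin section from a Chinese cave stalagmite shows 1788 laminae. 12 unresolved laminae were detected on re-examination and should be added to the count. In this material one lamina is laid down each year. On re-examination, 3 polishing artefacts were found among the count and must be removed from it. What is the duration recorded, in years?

1797 yr

After corrections the count is 1788 − 3 + 12 = 1797 laminae.
At one lamina per year, that is 1797 years.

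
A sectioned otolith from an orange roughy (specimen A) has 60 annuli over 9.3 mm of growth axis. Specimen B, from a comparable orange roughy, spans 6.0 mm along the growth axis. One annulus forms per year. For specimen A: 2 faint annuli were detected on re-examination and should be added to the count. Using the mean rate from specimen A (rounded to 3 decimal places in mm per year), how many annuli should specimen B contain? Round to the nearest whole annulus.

Specimen A: adjusted count: 60 + 2 = 62 annuli.
A: Mean rate = 9.3 mm / 62 years ≈ 0.150 mm per year.
Specimen B: 6.0 mm / 0.150 mm per year = 40.00 years ≈ 40 annuli.

40 annuli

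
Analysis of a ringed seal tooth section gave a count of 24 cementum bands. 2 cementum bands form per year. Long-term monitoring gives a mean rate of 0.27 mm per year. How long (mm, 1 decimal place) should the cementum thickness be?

With 2 cementum bands per year, 24 / 2 = 12 years.
12 years at 0.27 mm/year gives 0.27 × 12 = 3.2 mm.

3.2 mm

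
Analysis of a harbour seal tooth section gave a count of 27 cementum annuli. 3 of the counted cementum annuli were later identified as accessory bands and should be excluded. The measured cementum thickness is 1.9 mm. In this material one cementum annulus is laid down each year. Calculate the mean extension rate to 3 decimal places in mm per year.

0.079 mm per year

Correcting the raw count gives 27 − 3 = 24 true cementum annuli.
Extension rate ≈ 1.9 / 24 = 0.079 mm per year.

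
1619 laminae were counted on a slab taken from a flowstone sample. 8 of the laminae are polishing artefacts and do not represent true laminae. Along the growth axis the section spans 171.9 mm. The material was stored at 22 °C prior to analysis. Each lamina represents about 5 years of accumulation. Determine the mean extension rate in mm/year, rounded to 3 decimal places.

After corrections the count is 1619 − 8 = 1611 laminae.
1611 laminae at 5 years each span 1611 × 5 = 8055 years.
171.9 mm over 8055 years gives 171.9 / 8055 ≈ 0.021 mm/year.

0.021 mm/year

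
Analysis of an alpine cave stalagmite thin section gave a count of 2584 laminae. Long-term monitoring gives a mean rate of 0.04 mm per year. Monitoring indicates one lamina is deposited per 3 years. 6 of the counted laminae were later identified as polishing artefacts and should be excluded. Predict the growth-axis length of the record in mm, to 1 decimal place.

After corrections the count is 2584 − 6 = 2578 laminae.
At 3 years per lamina, 2578 × 3 = 7734 years.
7734 years at 0.04 mm/year gives 0.04 × 7734 = 309.4 mm.

309.4 mm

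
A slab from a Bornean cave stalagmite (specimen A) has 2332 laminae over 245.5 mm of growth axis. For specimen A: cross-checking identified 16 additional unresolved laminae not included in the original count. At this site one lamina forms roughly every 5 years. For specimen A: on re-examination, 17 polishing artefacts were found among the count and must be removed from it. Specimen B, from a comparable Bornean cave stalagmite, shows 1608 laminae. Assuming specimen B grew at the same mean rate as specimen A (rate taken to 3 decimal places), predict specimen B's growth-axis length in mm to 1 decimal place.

168.8 mm

Specimen A: after corrections the count is 2332 − 17 + 16 = 2331 laminae.
Specimen A: at 5 years per lamina, 2331 × 5 = 11655 years.
A: Extension rate ≈ 245.5 / 11655 = 0.021 mm per year.
Specimen B: multiplying by 5 years per lamina: 1608 × 5 = 8040 years. For B, 0.021 mm/year × 8040 years = 168.8 mm.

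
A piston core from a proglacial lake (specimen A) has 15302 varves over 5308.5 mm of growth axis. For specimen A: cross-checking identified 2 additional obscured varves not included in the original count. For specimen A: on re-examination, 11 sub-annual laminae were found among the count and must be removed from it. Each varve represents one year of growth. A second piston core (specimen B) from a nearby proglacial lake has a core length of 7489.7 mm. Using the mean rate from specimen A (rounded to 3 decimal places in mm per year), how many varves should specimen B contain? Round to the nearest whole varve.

21584 varves

Specimen A: after corrections the count is 15302 − 11 + 2 = 15293 varves.
A: Extension rate ≈ 5308.5 / 15293 = 0.347 mm/yr.
Specimen B: 7489.7 mm / 0.347 mm per year = 21584.15 years ≈ 21584 varves.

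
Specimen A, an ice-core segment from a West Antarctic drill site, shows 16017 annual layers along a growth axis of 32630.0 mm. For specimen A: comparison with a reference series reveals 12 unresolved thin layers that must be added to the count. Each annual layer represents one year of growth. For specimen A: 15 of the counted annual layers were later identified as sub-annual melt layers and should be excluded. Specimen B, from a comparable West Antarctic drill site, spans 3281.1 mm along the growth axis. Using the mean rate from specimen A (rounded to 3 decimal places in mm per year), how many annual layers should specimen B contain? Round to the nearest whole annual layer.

1610 annual layers

Specimen A: after corrections the count is 16017 − 15 + 12 = 16014 annual layers.
A: Extension rate ≈ 32630.0 / 16014 = 2.038 mm/year.
For B, 3281.1 / 2.038 = 1609.96 years ≈ 1610 annual layers.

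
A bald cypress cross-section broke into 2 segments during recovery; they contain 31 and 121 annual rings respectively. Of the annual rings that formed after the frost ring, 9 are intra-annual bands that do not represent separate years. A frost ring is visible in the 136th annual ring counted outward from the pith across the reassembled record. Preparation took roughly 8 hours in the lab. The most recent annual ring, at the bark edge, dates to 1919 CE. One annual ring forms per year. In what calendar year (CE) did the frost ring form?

1912 CE

Total annual rings = 31 + 121 = 152.
Between annual ring 136 and the bark edge there are 152 − 136 = 16 annual rings.
Excluding 9 false annual rings: 16 − 9 = 7.
1919 − 7 = 1912 CE.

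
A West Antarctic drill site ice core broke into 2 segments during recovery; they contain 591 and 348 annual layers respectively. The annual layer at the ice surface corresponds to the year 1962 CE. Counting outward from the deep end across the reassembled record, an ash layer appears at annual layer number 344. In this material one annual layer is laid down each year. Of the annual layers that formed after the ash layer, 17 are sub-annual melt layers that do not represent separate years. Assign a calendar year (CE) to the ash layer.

Total annual layers = 591 + 348 = 939.
939 − 344 = 595 annual layers lie beyond the ash layer toward the ice surface.
Removing the 17 false annual layers leaves 595 − 17 = 578 true annual layers beyond the ash layer.
The annual layer at the ice surface is 1962 CE, so the ash layer dates to 1962 − 578 = 1384 CE.

1384 CE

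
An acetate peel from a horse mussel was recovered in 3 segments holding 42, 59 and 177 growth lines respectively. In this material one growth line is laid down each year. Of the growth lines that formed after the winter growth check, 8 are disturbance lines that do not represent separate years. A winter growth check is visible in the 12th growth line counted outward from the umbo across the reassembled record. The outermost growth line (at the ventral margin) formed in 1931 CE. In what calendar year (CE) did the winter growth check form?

Total growth lines = 42 + 59 + 177 = 278.
278 − 12 = 266 growth lines lie beyond the winter growth check toward the ventral margin.
Removing the 8 false growth lines leaves 266 − 8 = 258 true growth lines beyond the winter growth check.
1931 − 258 = 1673 CE.

1673 CE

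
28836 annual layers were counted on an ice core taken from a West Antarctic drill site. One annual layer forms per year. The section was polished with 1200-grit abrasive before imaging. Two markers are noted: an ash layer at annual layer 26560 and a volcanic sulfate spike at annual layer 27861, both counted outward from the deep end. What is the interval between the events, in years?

The two markers are separated by 27861 − 26560 = 1301 annual layers.
At one annual layer per year, 1301 years elapsed between them.

1301 yr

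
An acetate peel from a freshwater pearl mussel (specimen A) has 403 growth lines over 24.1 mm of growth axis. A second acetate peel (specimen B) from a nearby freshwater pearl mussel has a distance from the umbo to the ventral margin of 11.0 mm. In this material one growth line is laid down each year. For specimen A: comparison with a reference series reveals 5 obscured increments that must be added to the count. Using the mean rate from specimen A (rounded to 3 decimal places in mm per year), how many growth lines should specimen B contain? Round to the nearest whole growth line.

186 growth lines

Specimen A: correcting the raw count gives 403 + 5 = 408 true growth lines.
A: 24.1 mm over 408 years gives 24.1 / 408 ≈ 0.059 mm per year.
Specimen B: 11.0 mm / 0.059 mm per year = 186.44 years ≈ 186 growth lines.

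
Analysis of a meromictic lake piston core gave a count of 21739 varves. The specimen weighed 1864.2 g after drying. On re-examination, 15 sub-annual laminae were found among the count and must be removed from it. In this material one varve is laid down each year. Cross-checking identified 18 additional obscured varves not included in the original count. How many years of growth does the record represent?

Adjusted count: 21739 − 15 + 18 = 21742 varves.
With a one-to-one varve periodicity this is 21742 years.

21742 years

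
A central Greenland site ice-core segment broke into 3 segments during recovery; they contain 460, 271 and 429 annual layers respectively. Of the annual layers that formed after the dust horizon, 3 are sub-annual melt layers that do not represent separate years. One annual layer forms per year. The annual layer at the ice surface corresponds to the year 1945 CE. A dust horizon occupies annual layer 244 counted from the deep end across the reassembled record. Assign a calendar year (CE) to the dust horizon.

Total annual layers = 460 + 271 + 429 = 1160.
1160 − 244 = 916 annual layers lie beyond the dust horizon toward the ice surface.
Removing the 3 false annual layers leaves 916 − 3 = 913 true annual layers beyond the dust horizon.
1945 − 913 = 1032 CE.

1032 CE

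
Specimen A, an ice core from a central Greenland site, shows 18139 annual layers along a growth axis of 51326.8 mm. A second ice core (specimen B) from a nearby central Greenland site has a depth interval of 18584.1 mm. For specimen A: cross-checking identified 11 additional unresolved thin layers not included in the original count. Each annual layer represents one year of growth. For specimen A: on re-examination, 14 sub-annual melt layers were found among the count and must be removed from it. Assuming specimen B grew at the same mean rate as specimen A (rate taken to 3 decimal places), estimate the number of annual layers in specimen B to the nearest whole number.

Specimen A: after corrections the count is 18139 − 14 + 11 = 18136 annual layers.
A: 51326.8 mm over 18136 years gives 51326.8 / 18136 ≈ 2.830 mm/year.
Specimen B: 18584.1 mm / 2.830 mm per year = 6566.82 years ≈ 6567 annual layers.

6567 annual layers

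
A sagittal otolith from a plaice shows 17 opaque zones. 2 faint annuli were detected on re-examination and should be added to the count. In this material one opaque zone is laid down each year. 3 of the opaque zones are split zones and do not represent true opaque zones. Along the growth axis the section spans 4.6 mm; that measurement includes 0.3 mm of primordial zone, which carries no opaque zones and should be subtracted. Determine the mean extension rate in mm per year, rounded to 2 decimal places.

0.27 mm per year

After corrections the count is 17 − 3 + 2 = 16 opaque zones.
Removing the 0.3 mm offcut leaves 4.6 − 0.3 = 4.3 mm.
4.3 mm over 16 years gives 4.3 / 16 ≈ 0.27 mm per year.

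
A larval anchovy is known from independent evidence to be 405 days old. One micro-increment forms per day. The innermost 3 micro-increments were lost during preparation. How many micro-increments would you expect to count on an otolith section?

Expected micro-increments over 405 days: 405.
Less the 3 uncaptured micro-increments: 405 − 3 = 402.

402 micro-increments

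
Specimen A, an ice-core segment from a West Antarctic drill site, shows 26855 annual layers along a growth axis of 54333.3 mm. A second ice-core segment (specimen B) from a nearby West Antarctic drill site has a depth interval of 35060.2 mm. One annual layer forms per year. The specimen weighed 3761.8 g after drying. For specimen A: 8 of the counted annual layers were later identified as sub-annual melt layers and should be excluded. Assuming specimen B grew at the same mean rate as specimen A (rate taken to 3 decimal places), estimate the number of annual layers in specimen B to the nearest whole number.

Specimen A: after corrections the count is 26855 − 8 = 26847 annual layers.
A: Extension rate ≈ 54333.3 / 26847 = 2.024 mm per year.
For B, 35060.2 / 2.024 = 17322.23 years ≈ 17322 annual layers.

17322 annual layers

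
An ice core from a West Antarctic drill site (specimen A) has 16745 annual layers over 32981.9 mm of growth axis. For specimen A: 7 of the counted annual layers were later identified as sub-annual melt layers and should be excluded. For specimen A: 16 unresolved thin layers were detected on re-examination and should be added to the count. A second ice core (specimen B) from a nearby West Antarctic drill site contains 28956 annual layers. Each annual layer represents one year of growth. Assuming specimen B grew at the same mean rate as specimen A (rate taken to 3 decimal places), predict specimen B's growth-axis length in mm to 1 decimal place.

Specimen A: true annual layer count = 16745 − 7 + 16 = 16754.
A: 32981.9 mm over 16754 years gives 32981.9 / 16754 ≈ 1.969 mm/yr.
B's length ≈ 1.969 × 28956 = 57014.4 mm.

57014.4 mm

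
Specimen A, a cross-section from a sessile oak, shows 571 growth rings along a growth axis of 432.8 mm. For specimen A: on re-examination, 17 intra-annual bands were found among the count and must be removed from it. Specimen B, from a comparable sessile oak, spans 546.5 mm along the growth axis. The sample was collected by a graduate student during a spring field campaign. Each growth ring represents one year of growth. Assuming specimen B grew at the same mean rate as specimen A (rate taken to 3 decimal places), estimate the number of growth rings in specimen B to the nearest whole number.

Specimen A: after corrections the count is 571 − 17 = 554 growth rings.
A: Mean rate = 432.8 mm / 554 years ≈ 0.781 mm/year.
B spans 546.5 / 0.781 = 699.74 years ≈ 700 growth rings.

700 growth rings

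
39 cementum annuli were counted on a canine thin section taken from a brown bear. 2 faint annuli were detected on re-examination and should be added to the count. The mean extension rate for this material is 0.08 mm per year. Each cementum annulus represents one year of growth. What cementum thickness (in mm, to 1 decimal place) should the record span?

3.3 mm

Adjusted count: 39 + 2 = 41 cementum annuli.
41 years at 0.08 mm/year gives 0.08 × 41 = 3.3 mm.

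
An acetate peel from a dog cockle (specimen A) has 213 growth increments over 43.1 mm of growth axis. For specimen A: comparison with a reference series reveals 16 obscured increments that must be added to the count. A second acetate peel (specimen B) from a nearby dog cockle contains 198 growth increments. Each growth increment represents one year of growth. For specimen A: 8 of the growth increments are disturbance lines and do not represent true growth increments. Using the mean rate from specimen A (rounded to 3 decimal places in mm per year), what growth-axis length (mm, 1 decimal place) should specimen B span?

Specimen A: after corrections the count is 213 − 8 + 16 = 221 growth increments.
A: Mean rate = 43.1 mm / 221 years ≈ 0.195 mm/yr.
For B, 0.195 mm/year × 198 years = 38.6 mm.

38.6 mm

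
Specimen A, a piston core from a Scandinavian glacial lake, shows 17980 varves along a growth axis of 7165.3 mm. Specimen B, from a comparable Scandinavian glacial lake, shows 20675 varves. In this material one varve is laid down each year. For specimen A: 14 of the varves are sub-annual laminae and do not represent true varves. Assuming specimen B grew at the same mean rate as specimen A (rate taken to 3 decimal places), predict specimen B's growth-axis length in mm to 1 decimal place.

Specimen A: true varve count = 17980 − 14 = 17966.
A: Mean rate = 7165.3 mm / 17966 years ≈ 0.399 mm per year.
For B, 0.399 mm/year × 20675 years = 8249.3 mm.

8249.3 mm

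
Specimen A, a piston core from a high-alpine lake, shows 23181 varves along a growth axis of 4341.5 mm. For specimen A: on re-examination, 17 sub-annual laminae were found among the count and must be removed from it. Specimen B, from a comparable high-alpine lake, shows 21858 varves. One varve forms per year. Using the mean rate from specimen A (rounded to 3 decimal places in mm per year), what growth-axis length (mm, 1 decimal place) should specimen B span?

4087.4 mm

Specimen A: correcting the raw count gives 23181 − 17 = 23164 true varves.
A: Mean rate = 4341.5 mm / 23164 years ≈ 0.187 mm/year.
Length of B = 0.187 × 21858 = 4087.4 mm.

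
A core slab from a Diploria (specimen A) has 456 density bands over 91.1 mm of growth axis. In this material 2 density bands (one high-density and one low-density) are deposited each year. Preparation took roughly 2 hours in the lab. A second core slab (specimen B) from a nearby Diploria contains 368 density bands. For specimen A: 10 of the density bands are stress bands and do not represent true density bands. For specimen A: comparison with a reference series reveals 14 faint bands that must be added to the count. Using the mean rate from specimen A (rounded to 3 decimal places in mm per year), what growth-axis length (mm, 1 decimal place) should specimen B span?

72.9 mm

Specimen A: correcting the raw count gives 456 − 10 + 14 = 460 true density bands.
Specimen A: 460 density bands at 2 per year is 460 / 2 = 230 years.
A: 91.1 mm over 230 years gives 91.1 / 230 ≈ 0.396 mm/yr.
Specimen B: 368 density bands at 2 per year is 368 / 2 = 184 years. B's length ≈ 0.396 × 184 = 72.9 mm.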